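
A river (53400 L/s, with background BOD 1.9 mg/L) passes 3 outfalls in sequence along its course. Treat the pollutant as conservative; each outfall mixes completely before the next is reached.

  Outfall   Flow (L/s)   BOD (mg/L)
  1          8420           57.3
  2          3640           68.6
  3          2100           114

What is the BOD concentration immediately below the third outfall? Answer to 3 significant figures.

15.9 mg/L

Outfall 1: combined Q = 61820 L/s; C = (53400·1.900 + 8420·57.30)/61820 = 9.446 mg/L.
Outfall 2: combined Q = 65460 L/s; C = (61820·9.446 + 3640·68.60)/65460 = 12.73 mg/L.
Outfall 3: combined Q = 67560 L/s; C = (65460·12.73 + 2100·114.0)/67560 = 15.88 mg/L.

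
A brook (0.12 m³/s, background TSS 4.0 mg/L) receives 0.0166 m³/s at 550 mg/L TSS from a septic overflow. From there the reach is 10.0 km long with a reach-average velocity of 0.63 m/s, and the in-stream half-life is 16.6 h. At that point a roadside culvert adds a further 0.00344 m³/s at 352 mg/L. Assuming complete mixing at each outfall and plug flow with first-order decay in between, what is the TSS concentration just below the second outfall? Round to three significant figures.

Conservation of mass: C = (0.1200·4.000 + 0.01660·550.0) / 0.1366 = 9.610/0.1366 = 70.35 mg/L; combined flow 0.1366 m³/s.
Travel time t = 10.0·1000 / 0.63 = 15870 s = 4.409 h.
Half-life 16.6 h → k = ln 2 / 16.6 = 0.04176 h⁻¹ = 1.002 d⁻¹.
Decay over the reach: 70.35·exp(−kt) = 70.35·0.8318 = 58.52 mg/L.
At the second outfall, C = (0.1366·58.52 + 0.003440·352.0) / (0.1366 + 0.003440) = 65.73 mg/L.

65.7 mg/L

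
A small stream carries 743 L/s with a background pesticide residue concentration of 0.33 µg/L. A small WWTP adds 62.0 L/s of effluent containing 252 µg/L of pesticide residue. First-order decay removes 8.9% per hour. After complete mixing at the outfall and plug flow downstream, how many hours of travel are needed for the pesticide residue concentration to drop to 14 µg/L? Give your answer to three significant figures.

3.67 h

Conservation of mass: C = (743.0·0.3300 + 62.00·252.0) / 805.0 = 15870/805.0 = 19.71 µg/L.
8.9%/h lost → k = −ln(1 − 0.089) = 0.09321 h⁻¹.
19.71·exp(−k·t) = 14 → t = ln(19.71/14)/k = 13220 s = 3.672 h.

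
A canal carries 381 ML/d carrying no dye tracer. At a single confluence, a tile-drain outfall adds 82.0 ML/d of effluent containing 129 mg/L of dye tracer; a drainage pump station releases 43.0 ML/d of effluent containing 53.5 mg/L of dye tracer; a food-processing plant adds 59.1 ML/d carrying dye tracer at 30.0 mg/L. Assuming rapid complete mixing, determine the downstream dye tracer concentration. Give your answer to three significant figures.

25.9 mg/L

After mixing, C = (381.0·0 + 82.00·129.0 + 43.00·53.50 + 59.10·30.00) / 565.1 = 14650/565.1 = 25.93 mg/L.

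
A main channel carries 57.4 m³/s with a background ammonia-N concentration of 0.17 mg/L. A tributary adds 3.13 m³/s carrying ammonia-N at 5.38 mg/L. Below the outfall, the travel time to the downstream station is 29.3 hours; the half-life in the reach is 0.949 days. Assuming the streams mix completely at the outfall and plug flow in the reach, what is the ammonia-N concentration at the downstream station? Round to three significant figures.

Mass balance: C = (57.40·0.1700 + 3.130·5.380) / 60.53 = 26.60/60.53 = 0.4394 mg/L.
Half-life 0.949 d → k = ln 2 / 0.949 = 0.7304 d⁻¹.
After decay, C = 0.4394 × e^(−kt) = 0.4394 × 0.4100 = 0.1801 mg/L.

0.180 mg/L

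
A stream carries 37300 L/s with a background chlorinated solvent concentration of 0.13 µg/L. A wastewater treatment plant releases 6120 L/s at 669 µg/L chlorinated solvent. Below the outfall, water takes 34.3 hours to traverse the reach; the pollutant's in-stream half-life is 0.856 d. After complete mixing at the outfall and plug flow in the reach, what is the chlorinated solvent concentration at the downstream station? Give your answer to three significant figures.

29.7 µg/L

After mixing, C = (37300·0.1300 + 6120·669.0) / 43420 = 4099000/43420 = 94.41 µg/L.
Half-life 0.856 d → k = ln 2 / 0.856 = 0.8098 d⁻¹.
Decay over the reach: 94.41·exp(−kt) = 94.41·0.3143 = 29.68 µg/L.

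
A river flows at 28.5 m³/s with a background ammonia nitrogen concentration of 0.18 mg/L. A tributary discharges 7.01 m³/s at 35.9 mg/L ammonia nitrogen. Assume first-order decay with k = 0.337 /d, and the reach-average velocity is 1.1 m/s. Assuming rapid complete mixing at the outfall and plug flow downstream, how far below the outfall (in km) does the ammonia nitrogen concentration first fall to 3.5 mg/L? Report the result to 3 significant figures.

205 km

After mixing, C = (28.50·0.1800 + 7.010·35.90) / 35.51 = 256.8/35.51 = 7.231 mg/L.
Set 7.231·exp(−k·t) = 3.5 → t = ln(7.231/3.5)/k = 186000 s = 51.68 h.
Distance = v·t = 1.1·186000 = 204700 m = 204.7 km.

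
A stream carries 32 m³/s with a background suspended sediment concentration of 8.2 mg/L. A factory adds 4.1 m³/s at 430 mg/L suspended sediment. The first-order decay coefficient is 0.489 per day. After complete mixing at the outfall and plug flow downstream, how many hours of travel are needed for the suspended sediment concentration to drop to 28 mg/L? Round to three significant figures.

Mass balance: C = (32.00·8.200 + 4.100·430.0) / 36.10 = 2025/36.10 = 56.11 mg/L.
56.11·exp(−k·t) = 28 → t = ln(56.11/28)/k = 122800 s = 34.11 h.

34.1 h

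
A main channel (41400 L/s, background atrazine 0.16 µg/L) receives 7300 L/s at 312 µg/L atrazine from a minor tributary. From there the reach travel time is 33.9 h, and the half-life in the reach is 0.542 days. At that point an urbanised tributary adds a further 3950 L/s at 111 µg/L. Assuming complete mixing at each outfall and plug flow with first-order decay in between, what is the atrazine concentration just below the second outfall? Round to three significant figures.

Mass balance: C = (41400·0.1600 + 7300·312.0) / 48700 = 2284000/48700 = 46.90 µg/L; combined flow 48700 L/s.
Half-life 0.542 d → k = ln 2 / 0.542 = 1.279 d⁻¹.
First-order decay: C = 46.90·exp(−k·t) = 46.90·0.1642 = 7.704 µg/L.
Second outfall: C = (48700·7.704 + 3950·111.0)/52650 = 15.45 µg/L.

15.5 µg/L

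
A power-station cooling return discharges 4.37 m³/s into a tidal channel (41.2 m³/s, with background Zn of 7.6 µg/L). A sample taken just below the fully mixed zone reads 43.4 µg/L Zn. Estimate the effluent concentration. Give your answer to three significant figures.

381 µg/L

Mass balance: 41.20·7.600 + 4.370·Cₑ = 45.57·43.40
→ Cₑ = (45.57·43.40 − 41.20·7.600) / 4.370 = 380.9 µg/L.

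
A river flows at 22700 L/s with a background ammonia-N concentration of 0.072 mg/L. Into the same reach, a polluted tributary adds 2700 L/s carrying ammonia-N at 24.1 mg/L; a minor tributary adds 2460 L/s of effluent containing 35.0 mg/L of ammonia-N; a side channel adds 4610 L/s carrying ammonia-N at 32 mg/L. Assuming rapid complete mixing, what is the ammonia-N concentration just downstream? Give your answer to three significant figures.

9.25 mg/L

Flow-weighted average: C = (22700·0.07200 + 2700·24.10 + 2460·35.00 + 4610·32.00) / 32470 = 300300/32470 = 9.249 mg/L.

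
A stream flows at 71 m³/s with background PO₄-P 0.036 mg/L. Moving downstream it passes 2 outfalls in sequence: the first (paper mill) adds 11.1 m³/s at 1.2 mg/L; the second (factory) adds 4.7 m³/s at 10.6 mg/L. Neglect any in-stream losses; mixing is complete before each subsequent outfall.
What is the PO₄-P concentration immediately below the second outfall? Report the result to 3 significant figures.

0.757 mg/L

After outfall 1: Q = 71.00 + 11.10 = 82.10 m³/s; C = (71.00·0.03600 + 11.10·1.200)/82.10 = 0.1934 mg/L.
After outfall 2: Q = 82.10 + 4.700 = 86.80 m³/s; C = (82.10·0.1934 + 4.700·10.60)/86.80 = 0.7569 mg/L.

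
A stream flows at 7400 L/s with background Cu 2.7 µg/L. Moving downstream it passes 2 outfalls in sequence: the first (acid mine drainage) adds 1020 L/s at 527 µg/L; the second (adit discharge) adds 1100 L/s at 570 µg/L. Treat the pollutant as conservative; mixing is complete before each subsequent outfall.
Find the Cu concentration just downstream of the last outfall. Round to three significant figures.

124 µg/L

After outfall 1: Q = 7400 + 1020 = 8420 L/s; C = (7400·2.700 + 1020·527.0)/8420 = 66.21 µg/L.
After outfall 2: Q = 8420 + 1100 = 9520 L/s; C = (8420·66.21 + 1100·570.0)/9520 = 124.4 µg/L.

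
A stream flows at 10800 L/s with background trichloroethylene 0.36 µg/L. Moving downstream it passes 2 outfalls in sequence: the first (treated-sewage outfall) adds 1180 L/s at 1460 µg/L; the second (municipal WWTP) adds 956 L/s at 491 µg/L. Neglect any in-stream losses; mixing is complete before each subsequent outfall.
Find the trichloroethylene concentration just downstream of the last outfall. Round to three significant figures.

Below outfall 1: Q → 11980 L/s, C = (10800·0.3600 + 1180·1460)/11980 = 144.1 µg/L.
Below outfall 2: Q → 12940 L/s, C = (11980·144.1 + 956.0·491.0)/12940 = 169.8 µg/L.

170 µg/L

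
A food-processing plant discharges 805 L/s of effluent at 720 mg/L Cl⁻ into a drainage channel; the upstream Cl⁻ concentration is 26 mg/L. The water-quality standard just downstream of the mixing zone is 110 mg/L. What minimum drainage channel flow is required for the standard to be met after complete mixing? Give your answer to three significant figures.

Set C_mix = 110: (Q·26.00 + 805.0·720.0) / (Q + 805.0) = 110
→ Q = 805.0·(720.0 − 110)/(110 − 26.00) = 5846 L/s.

5850 L/s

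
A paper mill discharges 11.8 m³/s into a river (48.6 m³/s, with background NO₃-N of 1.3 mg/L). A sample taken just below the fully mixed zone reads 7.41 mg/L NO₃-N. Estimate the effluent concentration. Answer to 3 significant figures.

Mass balance: 48.60·1.300 + 11.80·Cₑ = 60.40·7.410
→ Cₑ = (60.40·7.410 − 48.60·1.300) / 11.80 = 32.57 mg/L.

32.6 mg/L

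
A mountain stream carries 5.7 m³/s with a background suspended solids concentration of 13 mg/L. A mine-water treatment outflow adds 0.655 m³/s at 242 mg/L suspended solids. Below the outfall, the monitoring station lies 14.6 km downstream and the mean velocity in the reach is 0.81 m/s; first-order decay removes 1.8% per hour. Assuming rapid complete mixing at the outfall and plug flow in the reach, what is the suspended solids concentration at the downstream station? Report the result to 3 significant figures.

Conservation of mass: C = (5.700·13.00 + 0.6550·242.0) / 6.355 = 232.6/6.355 = 36.60 mg/L.
Travel time t = 14.6·1000 / 0.81 = 18020 s = 5.007 h.
1.8%/h lost → k = −ln(1 − 0.018) = 0.01816 h⁻¹.
After decay, C = 36.60 × e^(−kt) = 36.60 × 0.9131 = 33.42 mg/L.

33.4 mg/L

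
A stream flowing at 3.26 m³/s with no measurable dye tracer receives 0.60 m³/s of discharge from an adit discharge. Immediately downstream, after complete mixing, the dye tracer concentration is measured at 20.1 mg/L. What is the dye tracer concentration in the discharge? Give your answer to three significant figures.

Mass balance: 3.260·0 + 0.6000·Cₑ = 3.860·20.10
→ Cₑ = (3.860·20.10 − 3.260·0) / 0.6000 = 129.3 mg/L.

129 mg/L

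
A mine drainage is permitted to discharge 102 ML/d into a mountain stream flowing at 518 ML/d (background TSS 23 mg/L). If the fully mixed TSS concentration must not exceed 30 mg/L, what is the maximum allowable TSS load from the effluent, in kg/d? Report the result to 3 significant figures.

6690 kg/d

Mass balance at the limit: 518.0·23.00 + 102.0·Cₑ = 620.0·30 → Cₑ = 65.55 mg/L.
102.0 ML/d = 1.181 m³/s. Load = 1.181 m³/s × 65.55 g/m³ × 86 400 s/d = 6686 kg/d.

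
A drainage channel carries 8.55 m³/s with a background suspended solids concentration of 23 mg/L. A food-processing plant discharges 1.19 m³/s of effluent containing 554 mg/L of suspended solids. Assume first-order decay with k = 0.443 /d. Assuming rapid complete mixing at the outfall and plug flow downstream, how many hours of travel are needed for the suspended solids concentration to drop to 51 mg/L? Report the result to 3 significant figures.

Mixed concentration C = ΣQC/ΣQ = (8.550·23.00 + 1.190·554.0) / 9.740 = 855.9/9.740 = 87.88 mg/L.
87.88·exp(−k·t) = 51 → t = ln(87.88/51)/k = 106100 s = 29.48 h.

29.5 h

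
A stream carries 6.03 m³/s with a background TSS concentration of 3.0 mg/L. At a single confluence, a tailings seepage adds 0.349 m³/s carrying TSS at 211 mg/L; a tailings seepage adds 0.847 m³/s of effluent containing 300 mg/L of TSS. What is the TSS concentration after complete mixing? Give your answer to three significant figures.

Conservation of mass: C = (6.030·3.000 + 0.3490·211.0 + 0.8470·300.0) / 7.226 = 345.8/7.226 = 47.86 mg/L.

47.9 mg/L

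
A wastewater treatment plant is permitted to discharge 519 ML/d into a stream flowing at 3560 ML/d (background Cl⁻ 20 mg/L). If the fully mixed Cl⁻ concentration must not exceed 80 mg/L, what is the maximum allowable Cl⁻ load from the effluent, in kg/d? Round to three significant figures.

Mass balance at the limit: 3560·20.00 + 519.0·Cₑ = 4079·80 → Cₑ = 491.6 mg/L.
519.0 ML/d = 6.007 m³/s. Load = 6.007 m³/s × 491.6 g/m³ × 86 400 s/d = 255100 kg/d.

255000 kg/d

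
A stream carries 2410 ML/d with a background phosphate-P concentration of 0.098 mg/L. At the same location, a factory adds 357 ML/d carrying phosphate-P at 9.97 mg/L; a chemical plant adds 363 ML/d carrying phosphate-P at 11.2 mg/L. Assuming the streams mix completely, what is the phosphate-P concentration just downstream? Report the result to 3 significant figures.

Mass balance: C = (2410·0.09800 + 357.0·9.970 + 363.0·11.20) / 3130 = 7861/3130 = 2.512 mg/L.

2.51 mg/L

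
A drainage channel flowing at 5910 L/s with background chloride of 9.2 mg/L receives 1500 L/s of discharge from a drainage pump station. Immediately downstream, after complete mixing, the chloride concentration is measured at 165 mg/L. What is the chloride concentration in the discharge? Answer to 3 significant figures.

Mass balance: 5910·9.200 + 1500·Cₑ = 7410·165.0
→ Cₑ = (7410·165.0 − 5910·9.200) / 1500 = 778.9 mg/L.

779 mg/L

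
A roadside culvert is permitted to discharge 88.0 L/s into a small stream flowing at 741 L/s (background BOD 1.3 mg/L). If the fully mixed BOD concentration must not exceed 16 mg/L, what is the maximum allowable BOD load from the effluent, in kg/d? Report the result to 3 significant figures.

1060 kg/d

Mass balance at the limit: 741.0·1.300 + 88.00·Cₑ = 829.0·16 → Cₑ = 139.8 mg/L.
88.00 L/s = 0.08800 m³/s. Load = 0.08800 m³/s × 139.8 g/m³ × 86 400 s/d = 1063 kg/d.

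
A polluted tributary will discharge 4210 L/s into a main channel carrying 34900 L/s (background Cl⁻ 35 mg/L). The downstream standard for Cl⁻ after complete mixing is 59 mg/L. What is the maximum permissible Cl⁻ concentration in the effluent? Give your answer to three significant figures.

At the limit, (Qr·Cr + Qe·Cₑ)/(Qr + Qe) = 59:
Cₑ = (39110·59 − 34900·35.00) / 4210 = 258.0 mg/L.

258 mg/L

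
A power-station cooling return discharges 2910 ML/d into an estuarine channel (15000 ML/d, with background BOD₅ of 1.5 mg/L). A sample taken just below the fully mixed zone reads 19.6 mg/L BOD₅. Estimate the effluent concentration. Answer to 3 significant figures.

113 mg/L

Mass balance: 15000·1.500 + 2910·Cₑ = 17910·19.60
→ Cₑ = (17910·19.60 − 15000·1.500) / 2910 = 112.9 mg/L.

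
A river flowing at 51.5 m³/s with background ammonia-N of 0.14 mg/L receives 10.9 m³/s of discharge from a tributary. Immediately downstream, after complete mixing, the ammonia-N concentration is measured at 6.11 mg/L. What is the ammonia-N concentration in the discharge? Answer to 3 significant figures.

Mass balance: 51.50·0.1400 + 10.90·Cₑ = 62.40·6.110
→ Cₑ = (62.40·6.110 − 51.50·0.1400) / 10.90 = 34.32 mg/L.

34.3 mg/L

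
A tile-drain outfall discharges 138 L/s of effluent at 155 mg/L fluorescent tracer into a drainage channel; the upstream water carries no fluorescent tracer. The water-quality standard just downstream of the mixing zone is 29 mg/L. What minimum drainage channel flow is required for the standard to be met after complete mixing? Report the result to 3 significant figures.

600 L/s

Set C_mix = 29: (Q·0 + 138.0·155.0) / (Q + 138.0) = 29
→ Q = 138.0·(155.0 − 29)/(29 − 0) = 599.6 L/s.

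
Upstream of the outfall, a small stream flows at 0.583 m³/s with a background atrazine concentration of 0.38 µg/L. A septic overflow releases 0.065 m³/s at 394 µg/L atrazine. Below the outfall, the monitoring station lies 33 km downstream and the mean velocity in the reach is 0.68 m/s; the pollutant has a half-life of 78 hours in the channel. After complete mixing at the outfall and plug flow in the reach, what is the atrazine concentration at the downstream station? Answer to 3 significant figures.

Flow-weighted average: C = (0.5830·0.3800 + 0.06500·394.0) / 0.6480 = 25.83/0.6480 = 39.86 µg/L.
Travel time t = 33·1000 / 0.68 = 48530 s = 13.48 h.
Half-life 78 h → k = ln 2 / 78 = 0.008887 h⁻¹ = 0.2133 d⁻¹.
First-order decay: C = 39.86·exp(−k·t) = 39.86·0.8871 = 35.36 µg/L.

35.4 µg/L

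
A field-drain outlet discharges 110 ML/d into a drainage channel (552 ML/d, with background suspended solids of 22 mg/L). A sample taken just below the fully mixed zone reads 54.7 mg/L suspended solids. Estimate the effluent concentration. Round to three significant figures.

Mass balance: 552.0·22.00 + 110.0·Cₑ = 662.0·54.70
→ Cₑ = (662.0·54.70 − 552.0·22.00) / 110.0 = 218.8 mg/L.

219 mg/L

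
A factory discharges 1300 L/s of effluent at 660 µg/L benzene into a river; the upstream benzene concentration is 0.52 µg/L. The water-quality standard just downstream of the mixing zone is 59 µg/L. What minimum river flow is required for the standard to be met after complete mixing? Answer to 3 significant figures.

13400 L/s

Set C_mix = 59: (Q·0.5200 + 1300·660.0) / (Q + 1300) = 59
→ Q = 1300·(660.0 − 59)/(59 − 0.5200) = 13360 L/s.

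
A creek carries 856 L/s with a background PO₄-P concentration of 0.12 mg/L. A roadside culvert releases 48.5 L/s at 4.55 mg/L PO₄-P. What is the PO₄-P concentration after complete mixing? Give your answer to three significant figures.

Conservation of mass: C = (856.0·0.1200 + 48.50·4.550) / 904.5 = 323.4/904.5 = 0.3575 mg/L.

0.358 mg/L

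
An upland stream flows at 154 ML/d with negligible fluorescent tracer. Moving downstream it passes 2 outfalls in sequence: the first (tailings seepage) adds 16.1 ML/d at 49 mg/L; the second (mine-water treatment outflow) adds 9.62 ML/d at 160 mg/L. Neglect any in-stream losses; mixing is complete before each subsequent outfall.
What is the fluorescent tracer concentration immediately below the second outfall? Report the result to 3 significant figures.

After outfall 1: Q = 154.0 + 16.10 = 170.1 ML/d; C = (154.0·0 + 16.10·49.00)/170.1 = 4.638 mg/L.
After outfall 2: Q = 170.1 + 9.620 = 179.7 ML/d; C = (170.1·4.638 + 9.620·160.0)/179.7 = 12.95 mg/L.

13.0 mg/L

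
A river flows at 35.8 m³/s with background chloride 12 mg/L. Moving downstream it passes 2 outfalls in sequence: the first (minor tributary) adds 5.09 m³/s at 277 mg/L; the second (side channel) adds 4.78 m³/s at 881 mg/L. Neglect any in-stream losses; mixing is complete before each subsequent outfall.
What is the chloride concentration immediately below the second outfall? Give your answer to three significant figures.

Below outfall 1: Q → 40.89 m³/s, C = (35.80·12.00 + 5.090·277.0)/40.89 = 44.99 mg/L.
Below outfall 2: Q → 45.67 m³/s, C = (40.89·44.99 + 4.780·881.0)/45.67 = 132.5 mg/L.

132 mg/L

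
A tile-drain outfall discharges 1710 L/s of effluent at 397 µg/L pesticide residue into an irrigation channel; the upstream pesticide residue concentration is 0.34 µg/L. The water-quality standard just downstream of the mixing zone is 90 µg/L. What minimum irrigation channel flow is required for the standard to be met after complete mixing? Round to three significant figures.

Set C_mix = 90: (Q·0.3400 + 1710·397.0) / (Q + 1710) = 90
→ Q = 1710·(397.0 − 90)/(90 − 0.3400) = 5855 L/s.

5860 L/s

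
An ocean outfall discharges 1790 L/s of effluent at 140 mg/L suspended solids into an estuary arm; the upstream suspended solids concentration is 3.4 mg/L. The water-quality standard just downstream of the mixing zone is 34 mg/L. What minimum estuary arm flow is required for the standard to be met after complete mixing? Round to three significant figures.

6200 L/s

Set C_mix = 34: (Q·3.400 + 1790·140.0) / (Q + 1790) = 34
→ Q = 1790·(140.0 − 34)/(34 − 3.400) = 6201 L/s.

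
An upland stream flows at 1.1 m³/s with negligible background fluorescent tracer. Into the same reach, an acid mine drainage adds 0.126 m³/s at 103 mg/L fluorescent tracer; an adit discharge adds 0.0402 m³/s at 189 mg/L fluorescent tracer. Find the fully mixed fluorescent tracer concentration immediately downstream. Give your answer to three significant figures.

Mixed concentration C = ΣQC/ΣQ = (1.100·0 + 0.1260·103.0 + 0.04020·189.0) / 1.266 = 20.58/1.266 = 16.25 mg/L.

16.3 mg/L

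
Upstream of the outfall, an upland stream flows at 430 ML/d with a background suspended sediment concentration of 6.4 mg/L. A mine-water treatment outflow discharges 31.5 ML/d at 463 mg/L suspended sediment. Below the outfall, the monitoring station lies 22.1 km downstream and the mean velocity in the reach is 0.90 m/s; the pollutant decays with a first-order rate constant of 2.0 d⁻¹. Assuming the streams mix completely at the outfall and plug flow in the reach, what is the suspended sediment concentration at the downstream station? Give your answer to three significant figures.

21.3 mg/L

Mass balance: C = (430.0·6.400 + 31.50·463.0) / 461.5 = 17340/461.5 = 37.57 mg/L.
Travel time t = 22.1·1000 / 0.90 = 24560 s = 6.821 h.
First-order decay: C = 37.57·exp(−k·t) = 37.57·0.5664 = 21.28 mg/L.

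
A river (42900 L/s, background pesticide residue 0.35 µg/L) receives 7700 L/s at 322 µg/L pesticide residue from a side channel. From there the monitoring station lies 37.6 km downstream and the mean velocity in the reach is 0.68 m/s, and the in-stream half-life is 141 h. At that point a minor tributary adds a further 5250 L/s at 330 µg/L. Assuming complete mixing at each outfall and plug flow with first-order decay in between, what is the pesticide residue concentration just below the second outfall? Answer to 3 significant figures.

72.4 µg/L

Mixed concentration C = ΣQC/ΣQ = (42900·0.3500 + 7700·322.0) / 50600 = 2494000/50600 = 49.30 µg/L; combined flow 50600 L/s.
Travel time t = 37.6·1000 / 0.68 = 55290 s = 15.36 h.
Half-life 141 h → k = ln 2 / 141 = 0.004916 h⁻¹ = 0.1180 d⁻¹.
Decay over the reach: 49.30·exp(−kt) = 49.30·0.9273 = 45.71 µg/L.
Second outfall: C = (50600·45.71 + 5250·330.0)/55850 = 72.44 µg/L.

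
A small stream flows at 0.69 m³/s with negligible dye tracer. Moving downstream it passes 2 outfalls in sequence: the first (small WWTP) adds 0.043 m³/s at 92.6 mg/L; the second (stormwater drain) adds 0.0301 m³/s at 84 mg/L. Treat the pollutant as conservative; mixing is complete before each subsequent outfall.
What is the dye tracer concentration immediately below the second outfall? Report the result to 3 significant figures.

Outfall 1: combined Q = 0.7330 m³/s; C = (0.6900·0 + 0.04300·92.60)/0.7330 = 5.432 mg/L.
Outfall 2: combined Q = 0.7631 m³/s; C = (0.7330·5.432 + 0.03010·84.00)/0.7631 = 8.531 mg/L.

8.53 mg/L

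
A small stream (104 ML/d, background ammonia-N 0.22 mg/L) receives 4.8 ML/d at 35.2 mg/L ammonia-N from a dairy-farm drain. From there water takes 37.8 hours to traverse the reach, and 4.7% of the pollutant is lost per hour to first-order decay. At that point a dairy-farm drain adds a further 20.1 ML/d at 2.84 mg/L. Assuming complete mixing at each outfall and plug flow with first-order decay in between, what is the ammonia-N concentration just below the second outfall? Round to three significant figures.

0.684 mg/L

Mass balance: C = (104.0·0.2200 + 4.800·35.20) / 108.8 = 191.8/108.8 = 1.763 mg/L; combined flow 108.8 ML/d.
4.7%/h lost → k = −ln(1 − 0.047) = 0.04814 h⁻¹.
First-order decay: C = 1.763·exp(−k·t) = 1.763·0.1621 = 0.2858 mg/L.
At the second outfall, C = (108.8·0.2858 + 20.10·2.840) / (108.8 + 20.10) = 0.6841 mg/L.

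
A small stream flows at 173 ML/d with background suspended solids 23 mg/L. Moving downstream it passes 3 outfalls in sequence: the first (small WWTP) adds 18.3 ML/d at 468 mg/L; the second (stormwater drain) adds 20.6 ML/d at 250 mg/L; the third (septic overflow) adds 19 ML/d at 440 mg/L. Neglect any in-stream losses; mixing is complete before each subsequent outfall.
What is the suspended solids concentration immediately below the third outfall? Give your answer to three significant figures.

Outfall 1: combined Q = 191.3 ML/d; C = (173.0·23.00 + 18.30·468.0)/191.3 = 65.57 mg/L.
Outfall 2: combined Q = 211.9 ML/d; C = (191.3·65.57 + 20.60·250.0)/211.9 = 83.50 mg/L.
Outfall 3: combined Q = 230.9 ML/d; C = (211.9·83.50 + 19.00·440.0)/230.9 = 112.8 mg/L.

113 mg/L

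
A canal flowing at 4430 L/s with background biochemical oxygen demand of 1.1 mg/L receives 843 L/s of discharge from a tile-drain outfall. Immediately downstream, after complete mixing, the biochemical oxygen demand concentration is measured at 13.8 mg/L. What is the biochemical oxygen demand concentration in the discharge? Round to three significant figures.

Mass balance: 4430·1.100 + 843.0·Cₑ = 5273·13.80
→ Cₑ = (5273·13.80 − 4430·1.100) / 843.0 = 80.54 mg/L.

80.5 mg/L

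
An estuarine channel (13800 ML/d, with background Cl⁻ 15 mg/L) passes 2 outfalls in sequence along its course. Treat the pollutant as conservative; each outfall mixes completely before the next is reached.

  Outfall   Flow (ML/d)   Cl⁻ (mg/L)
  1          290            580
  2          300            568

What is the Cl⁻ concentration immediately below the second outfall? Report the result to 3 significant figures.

After outfall 1: Q = 13800 + 290.0 = 14090 ML/d; C = (13800·15.00 + 290.0·580.0)/14090 = 26.63 mg/L.
After outfall 2: Q = 14090 + 300.0 = 14390 ML/d; C = (14090·26.63 + 300.0·568.0)/14390 = 37.92 mg/L.

37.9 mg/L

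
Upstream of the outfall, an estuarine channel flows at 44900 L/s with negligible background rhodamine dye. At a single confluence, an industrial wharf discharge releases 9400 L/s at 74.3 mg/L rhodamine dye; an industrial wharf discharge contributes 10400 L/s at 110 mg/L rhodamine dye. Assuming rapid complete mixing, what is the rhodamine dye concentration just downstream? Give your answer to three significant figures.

28.5 mg/L

Flow-weighted average: C = (44900·0 + 9400·74.30 + 10400·110.0) / 64700 = 1842000/64700 = 28.48 mg/L.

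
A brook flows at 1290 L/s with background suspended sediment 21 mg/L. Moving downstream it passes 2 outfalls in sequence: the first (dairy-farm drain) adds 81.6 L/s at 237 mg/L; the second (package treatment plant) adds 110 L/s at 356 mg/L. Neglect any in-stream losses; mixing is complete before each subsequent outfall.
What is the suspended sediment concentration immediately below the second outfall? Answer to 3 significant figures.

After outfall 1: Q = 1290 + 81.60 = 1372 L/s; C = (1290·21.00 + 81.60·237.0)/1372 = 33.85 mg/L.
After outfall 2: Q = 1372 + 110.0 = 1482 L/s; C = (1372·33.85 + 110.0·356.0)/1482 = 57.77 mg/L.

57.8 mg/L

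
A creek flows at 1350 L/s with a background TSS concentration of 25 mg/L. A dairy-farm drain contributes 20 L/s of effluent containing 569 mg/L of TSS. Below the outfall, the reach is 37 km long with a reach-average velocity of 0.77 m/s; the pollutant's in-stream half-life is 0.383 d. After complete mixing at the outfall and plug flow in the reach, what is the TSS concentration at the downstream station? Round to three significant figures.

12.0 mg/L

Mass balance: C = (1350·25.00 + 20.00·569.0) / 1370 = 45130/1370 = 32.94 mg/L.
Travel time t = 37·1000 / 0.77 = 48050 s = 13.35 h.
Half-life 0.383 d → k = ln 2 / 0.383 = 1.810 d⁻¹.
Decay over the reach: 32.94·exp(−kt) = 32.94·0.3655 = 12.04 mg/L.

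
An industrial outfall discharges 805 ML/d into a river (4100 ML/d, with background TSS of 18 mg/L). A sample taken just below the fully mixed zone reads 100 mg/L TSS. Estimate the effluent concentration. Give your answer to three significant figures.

518 mg/L

Mass balance: 4100·18.00 + 805.0·Cₑ = 4905·100.0
→ Cₑ = (4905·100.0 − 4100·18.00) / 805.0 = 517.6 mg/L.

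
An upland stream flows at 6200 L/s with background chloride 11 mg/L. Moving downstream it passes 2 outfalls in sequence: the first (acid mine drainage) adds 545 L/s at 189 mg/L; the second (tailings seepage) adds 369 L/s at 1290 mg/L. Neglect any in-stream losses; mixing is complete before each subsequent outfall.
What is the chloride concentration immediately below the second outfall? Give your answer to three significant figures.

After outfall 1: Q = 6200 + 545.0 = 6745 L/s; C = (6200·11.00 + 545.0·189.0)/6745 = 25.38 mg/L.
After outfall 2: Q = 6745 + 369.0 = 7114 L/s; C = (6745·25.38 + 369.0·1290)/7114 = 90.98 mg/L.

91.0 mg/L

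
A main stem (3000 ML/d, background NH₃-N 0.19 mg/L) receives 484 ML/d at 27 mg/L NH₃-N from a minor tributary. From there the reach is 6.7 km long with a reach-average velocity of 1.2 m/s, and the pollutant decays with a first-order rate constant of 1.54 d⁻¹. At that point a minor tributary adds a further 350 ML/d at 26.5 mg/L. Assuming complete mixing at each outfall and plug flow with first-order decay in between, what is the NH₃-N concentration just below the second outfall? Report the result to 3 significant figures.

After mixing, C = (3000·0.1900 + 484.0·27.00) / 3484 = 13640/3484 = 3.914 mg/L; combined flow 3484 ML/d.
Travel time t = 6.7·1000 / 1.2 = 5583 s = 1.551 h.
Decay over the reach: 3.914·exp(−kt) = 3.914·0.9053 = 3.544 mg/L.
At the second outfall, C = (3484·3.544 + 350.0·26.50) / (3484 + 350.0) = 5.639 mg/L.

5.64 mg/L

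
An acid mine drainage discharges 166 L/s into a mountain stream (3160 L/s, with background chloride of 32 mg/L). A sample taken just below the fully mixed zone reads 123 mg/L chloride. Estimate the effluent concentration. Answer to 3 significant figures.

Mass balance: 3160·32.00 + 166.0·Cₑ = 3326·123.0
→ Cₑ = (3326·123.0 − 3160·32.00) / 166.0 = 1855 mg/L.

1860 mg/L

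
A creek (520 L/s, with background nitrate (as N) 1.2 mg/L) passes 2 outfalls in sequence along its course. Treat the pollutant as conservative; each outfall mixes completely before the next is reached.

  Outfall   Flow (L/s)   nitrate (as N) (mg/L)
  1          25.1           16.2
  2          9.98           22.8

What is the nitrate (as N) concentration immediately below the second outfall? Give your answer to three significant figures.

2.27 mg/L

After outfall 1: Q = 520.0 + 25.10 = 545.1 L/s; C = (520.0·1.200 + 25.10·16.20)/545.1 = 1.891 mg/L.
After outfall 2: Q = 545.1 + 9.980 = 555.1 L/s; C = (545.1·1.891 + 9.980·22.80)/555.1 = 2.267 mg/L.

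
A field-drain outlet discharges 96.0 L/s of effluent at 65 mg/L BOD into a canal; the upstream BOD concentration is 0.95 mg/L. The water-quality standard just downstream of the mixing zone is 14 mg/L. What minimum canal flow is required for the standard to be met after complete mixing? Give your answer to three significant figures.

Set C_mix = 14: (Q·0.9500 + 96.00·65.00) / (Q + 96.00) = 14
→ Q = 96.00·(65.00 − 14)/(14 − 0.9500) = 375.2 L/s.

375 L/s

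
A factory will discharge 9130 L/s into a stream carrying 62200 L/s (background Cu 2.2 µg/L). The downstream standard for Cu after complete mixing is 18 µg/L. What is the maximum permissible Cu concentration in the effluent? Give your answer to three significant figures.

At the limit, (Qr·Cr + Qe·Cₑ)/(Qr + Qe) = 18:
Cₑ = (71330·18 − 62200·2.200) / 9130 = 125.6 µg/L.

126 µg/L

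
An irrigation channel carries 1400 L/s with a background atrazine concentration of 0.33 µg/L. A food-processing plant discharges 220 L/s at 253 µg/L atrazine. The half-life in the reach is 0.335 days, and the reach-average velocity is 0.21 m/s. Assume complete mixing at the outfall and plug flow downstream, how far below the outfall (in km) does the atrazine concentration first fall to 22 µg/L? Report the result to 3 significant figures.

3.98 km

After mixing, C = (1400·0.3300 + 220.0·253.0) / 1620 = 56120/1620 = 34.64 µg/L.
Half-life 0.335 d → k = ln 2 / 0.335 = 2.069 d⁻¹.
Set 34.64·exp(−k·t) = 22 → t = ln(34.64/22)/k = 18960 s = 5.267 h.
Distance = v·t = 0.21·18960 = 3982 m = 3.982 km.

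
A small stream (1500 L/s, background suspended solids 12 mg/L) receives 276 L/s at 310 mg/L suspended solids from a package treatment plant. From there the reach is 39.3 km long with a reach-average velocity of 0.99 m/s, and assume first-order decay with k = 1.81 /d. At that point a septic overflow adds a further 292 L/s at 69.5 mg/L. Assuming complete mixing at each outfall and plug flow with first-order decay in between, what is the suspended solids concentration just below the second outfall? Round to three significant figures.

Mixed concentration C = ΣQC/ΣQ = (1500·12.00 + 276.0·310.0) / 1776 = 103600/1776 = 58.31 mg/L; combined flow 1776 L/s.
Travel time t = 39.3·1000 / 0.99 = 39700 s = 11.03 h.
After decay, C = 58.31 × e^(−kt) = 58.31 × 0.4353 = 25.39 mg/L.
Second outfall: C = (1776·25.39 + 292.0·69.50)/2068 = 31.61 mg/L.

31.6 mg/L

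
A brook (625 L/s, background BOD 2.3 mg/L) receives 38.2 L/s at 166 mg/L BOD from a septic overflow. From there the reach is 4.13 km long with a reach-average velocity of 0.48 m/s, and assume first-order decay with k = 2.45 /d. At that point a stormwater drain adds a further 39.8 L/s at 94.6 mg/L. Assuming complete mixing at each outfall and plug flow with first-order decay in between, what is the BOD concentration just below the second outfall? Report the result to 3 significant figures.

14.0 mg/L

After mixing, C = (625.0·2.300 + 38.20·166.0) / 663.2 = 7779/663.2 = 11.73 mg/L; combined flow 663.2 L/s.
Travel time t = 4.13·1000 / 0.48 = 8604 s = 2.390 h.
First-order decay: C = 11.73·exp(−k·t) = 11.73·0.7835 = 9.190 mg/L.
At the second outfall, C = (663.2·9.190 + 39.80·94.60) / (663.2 + 39.80) = 14.03 mg/L.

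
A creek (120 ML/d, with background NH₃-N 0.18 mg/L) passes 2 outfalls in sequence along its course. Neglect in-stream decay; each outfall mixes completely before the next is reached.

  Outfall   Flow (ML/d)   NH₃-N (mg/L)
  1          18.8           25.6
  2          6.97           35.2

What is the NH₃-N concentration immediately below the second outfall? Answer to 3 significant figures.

Outfall 1: combined Q = 138.8 ML/d; C = (120.0·0.1800 + 18.80·25.60)/138.8 = 3.623 mg/L.
Outfall 2: combined Q = 145.8 ML/d; C = (138.8·3.623 + 6.970·35.20)/145.8 = 5.133 mg/L.

5.13 mg/L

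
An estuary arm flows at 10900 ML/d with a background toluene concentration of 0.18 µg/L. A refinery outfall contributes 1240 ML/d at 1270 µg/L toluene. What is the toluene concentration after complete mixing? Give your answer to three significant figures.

130 µg/L

Mass balance: C = (10900·0.1800 + 1240·1270) / 12140 = 1577000/12140 = 129.9 µg/L.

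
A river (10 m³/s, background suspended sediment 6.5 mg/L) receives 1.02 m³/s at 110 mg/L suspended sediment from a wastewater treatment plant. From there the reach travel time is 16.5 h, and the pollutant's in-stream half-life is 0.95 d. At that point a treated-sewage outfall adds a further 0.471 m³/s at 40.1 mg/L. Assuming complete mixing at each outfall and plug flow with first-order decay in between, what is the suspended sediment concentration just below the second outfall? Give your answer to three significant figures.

11.0 mg/L

Mass balance: C = (10.00·6.500 + 1.020·110.0) / 11.02 = 177.2/11.02 = 16.08 mg/L; combined flow 11.02 m³/s.
Half-life 0.95 d → k = ln 2 / 0.95 = 0.7296 d⁻¹.
After decay, C = 16.08 × e^(−kt) = 16.08 × 0.6055 = 9.737 mg/L.
At the second outfall, C = (11.02·9.737 + 0.4710·40.10) / (11.02 + 0.4710) = 10.98 mg/L.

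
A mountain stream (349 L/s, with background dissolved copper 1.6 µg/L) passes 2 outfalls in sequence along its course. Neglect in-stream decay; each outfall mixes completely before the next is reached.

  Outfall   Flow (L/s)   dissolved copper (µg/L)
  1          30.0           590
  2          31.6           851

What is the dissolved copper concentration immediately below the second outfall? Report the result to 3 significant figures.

After outfall 1: Q = 349.0 + 30.00 = 379.0 L/s; C = (349.0·1.600 + 30.00·590.0)/379.0 = 48.18 µg/L.
After outfall 2: Q = 379.0 + 31.60 = 410.6 L/s; C = (379.0·48.18 + 31.60·851.0)/410.6 = 110.0 µg/L.

110 µg/L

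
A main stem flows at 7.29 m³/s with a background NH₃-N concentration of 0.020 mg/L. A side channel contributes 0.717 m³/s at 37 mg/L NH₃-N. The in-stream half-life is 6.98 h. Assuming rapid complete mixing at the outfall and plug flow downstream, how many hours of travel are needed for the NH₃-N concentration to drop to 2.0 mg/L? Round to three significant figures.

Mixed concentration C = ΣQC/ΣQ = (7.290·0.02000 + 0.7170·37.00) / 8.007 = 26.67/8.007 = 3.331 mg/L.
Half-life 6.98 h → k = ln 2 / 6.98 = 0.09930 h⁻¹ = 2.383 d⁻¹.
3.331·exp(−k·t) = 2.0 → t = ln(3.331/2.0)/k = 18500 s = 5.138 h.

5.14 h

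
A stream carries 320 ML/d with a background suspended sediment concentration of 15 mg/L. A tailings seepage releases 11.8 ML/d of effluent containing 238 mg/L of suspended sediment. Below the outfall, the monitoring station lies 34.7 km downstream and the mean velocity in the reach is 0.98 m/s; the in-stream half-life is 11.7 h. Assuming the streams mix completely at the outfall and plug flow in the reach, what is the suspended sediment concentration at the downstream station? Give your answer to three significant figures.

12.8 mg/L

Mass balance: C = (320.0·15.00 + 11.80·238.0) / 331.8 = 7608/331.8 = 22.93 mg/L.
Travel time t = 34.7·1000 / 0.98 = 35410 s = 9.836 h.
Half-life 11.7 h → k = ln 2 / 11.7 = 0.05924 h⁻¹ = 1.422 d⁻¹.
Decay over the reach: 22.93·exp(−kt) = 22.93·0.5584 = 12.80 mg/L.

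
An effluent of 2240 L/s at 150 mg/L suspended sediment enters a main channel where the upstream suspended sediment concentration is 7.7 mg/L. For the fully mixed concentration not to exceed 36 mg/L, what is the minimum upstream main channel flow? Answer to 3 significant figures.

9020 L/s

Set C_mix = 36: (Q·7.700 + 2240·150.0) / (Q + 2240) = 36
→ Q = 2240·(150.0 − 36)/(36 − 7.700) = 9023 L/s.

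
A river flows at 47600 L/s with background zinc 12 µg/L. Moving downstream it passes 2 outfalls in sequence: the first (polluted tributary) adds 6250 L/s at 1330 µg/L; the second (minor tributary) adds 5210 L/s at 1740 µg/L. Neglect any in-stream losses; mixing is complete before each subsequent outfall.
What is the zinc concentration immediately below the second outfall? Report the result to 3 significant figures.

304 µg/L

Below outfall 1: Q → 53850 L/s, C = (47600·12.00 + 6250·1330)/53850 = 165.0 µg/L.
Below outfall 2: Q → 59060 L/s, C = (53850·165.0 + 5210·1740)/59060 = 303.9 µg/L.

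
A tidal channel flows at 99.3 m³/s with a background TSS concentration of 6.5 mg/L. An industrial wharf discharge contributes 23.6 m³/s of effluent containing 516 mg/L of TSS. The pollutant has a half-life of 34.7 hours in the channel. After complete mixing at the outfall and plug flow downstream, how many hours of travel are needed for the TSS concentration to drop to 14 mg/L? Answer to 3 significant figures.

Mass balance: C = (99.30·6.500 + 23.60·516.0) / 122.9 = 12820/122.9 = 104.3 mg/L.
Half-life 34.7 h → k = ln 2 / 34.7 = 0.01998 h⁻¹ = 0.4794 d⁻¹.
104.3·exp(−k·t) = 14 → t = ln(104.3/14)/k = 362000 s = 100.6 h.

101 h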